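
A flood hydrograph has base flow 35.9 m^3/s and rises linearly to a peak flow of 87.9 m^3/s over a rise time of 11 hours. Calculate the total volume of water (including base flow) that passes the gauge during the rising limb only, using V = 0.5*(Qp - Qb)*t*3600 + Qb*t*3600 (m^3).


V = 0.5*(87.9 - 35.9)*11*3600 + 35.9*11*3600 = 2.4512e+06 m^3


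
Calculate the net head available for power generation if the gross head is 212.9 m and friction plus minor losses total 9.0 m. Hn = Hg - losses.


Hn = 212.9 - 9.0 = 203.9000 m


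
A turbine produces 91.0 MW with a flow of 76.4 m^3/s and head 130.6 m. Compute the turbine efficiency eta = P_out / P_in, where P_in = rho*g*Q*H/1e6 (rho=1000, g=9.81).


P_in = 1000 * 9.81 * 76.4 * 130.6 / 1e6 = 97.8826 MW
eta = 91.0 / 97.8826 = 0.9297


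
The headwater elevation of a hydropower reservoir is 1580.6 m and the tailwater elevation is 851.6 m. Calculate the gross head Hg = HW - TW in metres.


Hg = 1580.6 - 851.6 = 729.0000 m


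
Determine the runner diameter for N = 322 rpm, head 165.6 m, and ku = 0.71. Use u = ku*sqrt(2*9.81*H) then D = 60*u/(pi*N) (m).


u = 0.71 * sqrt(2*9.81*165.6) = 40.4704 m/s
D = 60 * 40.4704 / (pi * 322) = 2.4004 m


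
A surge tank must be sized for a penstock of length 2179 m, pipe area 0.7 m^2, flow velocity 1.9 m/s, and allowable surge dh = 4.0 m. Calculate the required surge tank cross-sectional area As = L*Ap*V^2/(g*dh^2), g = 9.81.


As = 2179 * 0.7 * 1.9^2 / (9.81 * 4.0^2) = 35.0811 m^2


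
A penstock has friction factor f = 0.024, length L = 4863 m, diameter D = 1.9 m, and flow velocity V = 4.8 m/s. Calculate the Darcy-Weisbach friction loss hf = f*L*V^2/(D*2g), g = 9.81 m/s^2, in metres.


hf = 0.024 * 4863 * 4.8^2 / (1.9 * 2 * 9.81) = 72.1349 m


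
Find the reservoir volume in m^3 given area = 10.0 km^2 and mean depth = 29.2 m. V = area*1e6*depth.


V = 10.0 * 1e6 * 29.2 = 2.9200e+08 m^3


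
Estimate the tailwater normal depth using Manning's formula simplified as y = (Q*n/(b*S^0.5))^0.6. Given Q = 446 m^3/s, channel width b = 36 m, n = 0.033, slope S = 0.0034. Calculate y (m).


y = (446 * 0.033 / (36 * 0.0034^0.5))^0.6 = 3.2172 m


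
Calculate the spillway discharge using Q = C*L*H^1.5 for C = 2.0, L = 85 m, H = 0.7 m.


Q = 2.0 * 85 * 0.7^1.5 = 99.5625 m^3/s


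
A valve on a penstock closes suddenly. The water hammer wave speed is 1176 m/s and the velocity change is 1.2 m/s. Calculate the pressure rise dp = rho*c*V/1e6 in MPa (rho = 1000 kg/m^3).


dp = 1000 * 1176 * 1.2 / 1e6 = 1.4112 MPa


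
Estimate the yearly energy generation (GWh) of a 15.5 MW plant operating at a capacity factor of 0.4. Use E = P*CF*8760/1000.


E = 15.5 * 0.4 * 8760 / 1000 = 54.3120 GWh


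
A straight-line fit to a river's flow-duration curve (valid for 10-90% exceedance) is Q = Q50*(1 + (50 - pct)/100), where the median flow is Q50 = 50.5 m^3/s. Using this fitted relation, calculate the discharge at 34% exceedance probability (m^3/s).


Q = 50.5 * (1 + (50 - 34)/100) = 58.5800 m^3/s


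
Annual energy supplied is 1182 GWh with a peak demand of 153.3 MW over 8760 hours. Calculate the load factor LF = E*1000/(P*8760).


LF = 1182 * 1000 / (153.3 * 8760) = 0.8802


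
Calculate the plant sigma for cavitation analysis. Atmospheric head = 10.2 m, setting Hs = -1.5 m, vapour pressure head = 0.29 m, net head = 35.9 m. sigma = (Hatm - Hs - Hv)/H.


sigma = (10.2 - (-1.5) - 0.29) / 35.9 = 0.3178


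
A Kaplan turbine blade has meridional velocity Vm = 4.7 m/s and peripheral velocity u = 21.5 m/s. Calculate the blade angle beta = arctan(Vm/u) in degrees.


beta = arctan(4.7 / 21.5) = 12.3311 degrees


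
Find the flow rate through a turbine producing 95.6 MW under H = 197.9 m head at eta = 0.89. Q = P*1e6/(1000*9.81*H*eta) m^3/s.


Q = 95.6 * 1e6 / (1000 * 9.81 * 197.9 * 0.89) = 55.3290 m^3/s


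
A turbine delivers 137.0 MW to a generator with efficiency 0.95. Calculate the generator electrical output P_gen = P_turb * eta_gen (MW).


P_gen = 137.0 * 0.95 = 130.1500 MW


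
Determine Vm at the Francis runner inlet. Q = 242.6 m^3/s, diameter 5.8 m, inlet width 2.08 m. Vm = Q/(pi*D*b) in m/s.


Vm = 242.6 / (pi * 5.8 * 2.08) = 6.4010 m/s


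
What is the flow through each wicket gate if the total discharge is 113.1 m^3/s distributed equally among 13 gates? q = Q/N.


q = 113.1 / 13 = 8.7000 m^3/s


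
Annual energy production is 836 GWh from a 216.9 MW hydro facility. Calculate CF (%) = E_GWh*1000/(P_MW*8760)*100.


CF = 836 * 1000 / (216.9 * 8760) * 100 = 43.9990 %


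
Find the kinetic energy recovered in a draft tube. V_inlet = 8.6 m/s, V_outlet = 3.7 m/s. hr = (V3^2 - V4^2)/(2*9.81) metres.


hr = (8.6^2 - 3.7^2) / (2*9.81) = 3.0719 m


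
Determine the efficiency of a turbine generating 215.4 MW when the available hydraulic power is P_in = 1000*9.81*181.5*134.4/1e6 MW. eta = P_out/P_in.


P_in = 1000 * 9.81 * 181.5 * 134.4 / 1e6 = 239.3012 MW
eta = 215.4 / 239.3012 = 0.9001


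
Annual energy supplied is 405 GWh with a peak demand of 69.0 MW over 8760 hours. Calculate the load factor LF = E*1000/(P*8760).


LF = 405 * 1000 / (69.0 * 8760) = 0.6700


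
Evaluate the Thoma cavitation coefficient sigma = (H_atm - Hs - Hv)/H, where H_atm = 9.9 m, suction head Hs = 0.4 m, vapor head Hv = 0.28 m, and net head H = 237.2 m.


sigma = (9.9 - 0.4 - 0.28) / 237.2 = 0.0389


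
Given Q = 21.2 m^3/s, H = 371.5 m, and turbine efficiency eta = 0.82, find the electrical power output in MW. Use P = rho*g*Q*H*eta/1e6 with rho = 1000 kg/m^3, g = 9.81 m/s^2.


P = 1000 * 9.81 * 21.2 * 371.5 * 0.82 / 1e6 = 63.3545 MW


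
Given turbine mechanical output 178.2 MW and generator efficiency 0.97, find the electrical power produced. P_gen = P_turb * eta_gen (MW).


P_gen = 178.2 * 0.97 = 172.8540 MW


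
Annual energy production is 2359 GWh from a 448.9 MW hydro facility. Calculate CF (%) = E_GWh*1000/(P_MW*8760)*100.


CF = 2359 * 1000 / (448.9 * 8760) * 100 = 59.9894 %


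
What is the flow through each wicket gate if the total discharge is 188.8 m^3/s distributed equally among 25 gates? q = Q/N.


q = 188.8 / 25 = 7.5520 m^3/s


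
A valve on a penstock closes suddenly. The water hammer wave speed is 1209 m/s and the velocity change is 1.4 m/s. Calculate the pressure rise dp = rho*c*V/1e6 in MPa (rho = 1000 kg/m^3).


dp = 1000 * 1209 * 1.4 / 1e6 = 1.6926 MPa


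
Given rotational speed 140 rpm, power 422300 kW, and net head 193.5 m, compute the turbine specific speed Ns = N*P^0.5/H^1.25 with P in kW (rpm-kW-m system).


Ns = 140 * 422300^0.5 / 193.5^1.25 = 126.0629


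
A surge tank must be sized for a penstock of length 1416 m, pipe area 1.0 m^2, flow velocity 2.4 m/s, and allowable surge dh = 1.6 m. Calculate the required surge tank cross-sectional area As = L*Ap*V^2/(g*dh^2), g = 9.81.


As = 1416 * 1.0 * 2.4^2 / (9.81 * 1.6^2) = 324.7706 m^2


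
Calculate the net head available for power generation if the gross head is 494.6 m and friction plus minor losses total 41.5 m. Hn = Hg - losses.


Hn = 494.6 - 41.5 = 453.1000 m


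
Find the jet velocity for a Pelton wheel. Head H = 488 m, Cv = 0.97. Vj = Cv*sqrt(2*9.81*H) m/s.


Vj = 0.97 * sqrt(2*9.81*488) = 94.9142 m/s


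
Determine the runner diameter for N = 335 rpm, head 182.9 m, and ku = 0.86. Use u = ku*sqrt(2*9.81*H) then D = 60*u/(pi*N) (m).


u = 0.86 * sqrt(2*9.81*182.9) = 51.5175 m/s
D = 60 * 51.5175 / (pi * 335) = 2.9371 m


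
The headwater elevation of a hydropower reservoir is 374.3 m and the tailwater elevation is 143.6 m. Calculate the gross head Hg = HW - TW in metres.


Hg = 374.3 - 143.6 = 230.7000 m


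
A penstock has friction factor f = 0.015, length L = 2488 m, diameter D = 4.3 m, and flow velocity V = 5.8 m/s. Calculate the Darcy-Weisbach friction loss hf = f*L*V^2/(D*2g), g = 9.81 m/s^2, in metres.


hf = 0.015 * 2488 * 5.8^2 / (4.3 * 2 * 9.81) = 14.8809 m


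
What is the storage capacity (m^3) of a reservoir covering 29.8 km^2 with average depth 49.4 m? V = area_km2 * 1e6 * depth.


V = 29.8 * 1e6 * 49.4 = 1.4721e+09 m^3


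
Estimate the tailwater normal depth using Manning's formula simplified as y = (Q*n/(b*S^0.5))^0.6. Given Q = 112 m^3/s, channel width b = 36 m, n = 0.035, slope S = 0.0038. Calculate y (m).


y = (112 * 0.035 / (36 * 0.0038^0.5))^0.6 = 1.4069 m


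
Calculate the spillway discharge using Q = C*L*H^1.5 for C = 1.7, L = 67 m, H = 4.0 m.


Q = 1.7 * 67 * 4.0^1.5 = 911.2000 m^3/s


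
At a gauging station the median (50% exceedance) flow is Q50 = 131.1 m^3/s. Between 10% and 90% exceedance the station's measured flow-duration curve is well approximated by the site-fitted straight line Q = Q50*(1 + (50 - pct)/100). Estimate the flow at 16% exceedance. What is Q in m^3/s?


Q = 131.1 * (1 + (50 - 16)/100) = 175.6740 m^3/s


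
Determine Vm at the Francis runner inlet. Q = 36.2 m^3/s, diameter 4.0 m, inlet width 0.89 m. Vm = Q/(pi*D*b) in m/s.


Vm = 36.2 / (pi * 4.0 * 0.89) = 3.2367 m/s


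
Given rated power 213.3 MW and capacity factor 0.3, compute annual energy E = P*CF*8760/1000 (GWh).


E = 213.3 * 0.3 * 8760 / 1000 = 560.5524 GWh


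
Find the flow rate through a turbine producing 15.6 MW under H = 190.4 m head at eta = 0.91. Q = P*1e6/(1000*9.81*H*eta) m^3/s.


Q = 15.6 * 1e6 / (1000 * 9.81 * 190.4 * 0.91) = 9.1780 m^3/s


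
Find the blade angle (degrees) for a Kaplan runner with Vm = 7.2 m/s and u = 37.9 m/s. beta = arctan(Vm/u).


beta = arctan(7.2 / 37.9) = 10.7565 degrees


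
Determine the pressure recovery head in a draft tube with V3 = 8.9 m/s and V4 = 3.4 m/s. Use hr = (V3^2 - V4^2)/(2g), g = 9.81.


hr = (8.9^2 - 3.4^2) / (2*9.81) = 3.4480 m


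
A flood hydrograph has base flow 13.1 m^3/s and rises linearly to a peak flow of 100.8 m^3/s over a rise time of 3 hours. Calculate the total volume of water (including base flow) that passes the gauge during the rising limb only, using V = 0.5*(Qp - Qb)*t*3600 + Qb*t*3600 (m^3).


V = 0.5*(100.8 - 13.1)*3*3600 + 13.1*3*3600 = 615060.0000 m^3


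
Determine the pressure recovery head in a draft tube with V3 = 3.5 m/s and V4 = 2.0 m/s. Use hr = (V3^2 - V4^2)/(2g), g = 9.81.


hr = (3.5^2 - 2.0^2) / (2*9.81) = 0.4205 m


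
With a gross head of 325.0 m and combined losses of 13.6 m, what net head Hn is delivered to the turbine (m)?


Hn = 325.0 - 13.6 = 311.4000 m


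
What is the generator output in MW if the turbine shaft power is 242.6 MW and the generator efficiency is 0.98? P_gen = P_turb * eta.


P_gen = 242.6 * 0.98 = 237.7480 MW


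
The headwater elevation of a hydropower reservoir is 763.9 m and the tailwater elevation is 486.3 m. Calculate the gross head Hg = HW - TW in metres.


Hg = 763.9 - 486.3 = 277.6000 m


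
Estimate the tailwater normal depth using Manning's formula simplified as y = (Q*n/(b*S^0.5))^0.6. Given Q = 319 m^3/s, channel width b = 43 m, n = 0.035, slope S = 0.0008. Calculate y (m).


y = (319 * 0.035 / (43 * 0.0008^0.5))^0.6 = 3.7819 m


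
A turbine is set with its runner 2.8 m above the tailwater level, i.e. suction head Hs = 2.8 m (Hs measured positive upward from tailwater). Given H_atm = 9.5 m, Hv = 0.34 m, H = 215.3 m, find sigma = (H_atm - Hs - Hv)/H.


sigma = (9.5 - 2.8 - 0.34) / 215.3 = 0.0295


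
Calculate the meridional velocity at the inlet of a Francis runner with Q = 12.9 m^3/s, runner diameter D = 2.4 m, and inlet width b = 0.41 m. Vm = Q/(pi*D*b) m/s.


Vm = 12.9 / (pi * 2.4 * 0.41) = 4.1730 m/s


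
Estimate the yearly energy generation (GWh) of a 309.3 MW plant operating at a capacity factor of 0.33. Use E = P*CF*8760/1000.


E = 309.3 * 0.33 * 8760 / 1000 = 894.1244 GWh


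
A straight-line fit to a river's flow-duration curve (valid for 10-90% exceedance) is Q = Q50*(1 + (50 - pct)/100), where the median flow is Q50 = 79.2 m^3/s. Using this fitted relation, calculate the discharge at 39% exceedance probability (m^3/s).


Q = 79.2 * (1 + (50 - 39)/100) = 87.9120 m^3/s


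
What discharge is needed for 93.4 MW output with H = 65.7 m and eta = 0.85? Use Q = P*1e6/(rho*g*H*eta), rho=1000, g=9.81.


Q = 93.4 * 1e6 / (1000 * 9.81 * 65.7 * 0.85) = 170.4879 m^3/s


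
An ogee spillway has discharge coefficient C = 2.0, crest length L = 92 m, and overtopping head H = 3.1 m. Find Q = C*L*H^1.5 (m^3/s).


Q = 2.0 * 92 * 3.1^1.5 = 1004.2928 m^3/s


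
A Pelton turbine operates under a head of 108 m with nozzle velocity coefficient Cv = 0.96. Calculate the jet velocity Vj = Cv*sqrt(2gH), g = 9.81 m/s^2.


Vj = 0.96 * sqrt(2*9.81*108) = 44.1909 m/s


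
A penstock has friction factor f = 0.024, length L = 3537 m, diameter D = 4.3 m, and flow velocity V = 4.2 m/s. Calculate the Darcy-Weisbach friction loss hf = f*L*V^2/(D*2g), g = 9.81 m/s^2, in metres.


hf = 0.024 * 3537 * 4.2^2 / (4.3 * 2 * 9.81) = 17.7491 m


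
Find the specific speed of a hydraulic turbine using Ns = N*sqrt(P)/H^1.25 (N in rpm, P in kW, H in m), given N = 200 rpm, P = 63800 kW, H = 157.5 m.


Ns = 200 * 63800^0.5 / 157.5^1.25 = 90.5398


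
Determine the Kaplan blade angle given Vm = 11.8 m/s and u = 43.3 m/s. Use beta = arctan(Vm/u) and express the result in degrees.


beta = arctan(11.8 / 43.3) = 15.2439 degrees


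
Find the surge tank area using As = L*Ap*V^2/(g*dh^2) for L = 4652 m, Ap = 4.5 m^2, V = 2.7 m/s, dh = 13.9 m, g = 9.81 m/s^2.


As = 4652 * 4.5 * 2.7^2 / (9.81 * 13.9^2) = 80.5158 m^2


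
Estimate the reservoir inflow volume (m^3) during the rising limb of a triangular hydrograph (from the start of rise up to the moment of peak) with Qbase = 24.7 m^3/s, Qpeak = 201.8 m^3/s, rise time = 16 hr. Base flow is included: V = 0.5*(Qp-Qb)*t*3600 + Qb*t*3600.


V = 0.5*(201.8 - 24.7)*16*3600 + 24.7*16*3600 = 6.5232e+06 m^3


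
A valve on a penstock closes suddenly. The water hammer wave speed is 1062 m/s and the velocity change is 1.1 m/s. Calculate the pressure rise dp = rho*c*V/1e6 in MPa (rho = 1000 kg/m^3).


dp = 1000 * 1062 * 1.1 / 1e6 = 1.1682 MPa


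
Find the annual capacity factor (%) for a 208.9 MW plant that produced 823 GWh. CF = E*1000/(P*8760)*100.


CF = 823 * 1000 / (208.9 * 8760) * 100 = 44.9736 %


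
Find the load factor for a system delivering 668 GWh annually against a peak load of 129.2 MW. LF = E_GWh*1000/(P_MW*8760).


LF = 668 * 1000 / (129.2 * 8760) = 0.5902


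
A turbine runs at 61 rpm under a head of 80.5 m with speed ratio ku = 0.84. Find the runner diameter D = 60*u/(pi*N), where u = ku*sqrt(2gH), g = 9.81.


u = 0.84 * sqrt(2*9.81*80.5) = 33.3831 m/s
D = 60 * 33.3831 / (pi * 61) = 10.4520 m


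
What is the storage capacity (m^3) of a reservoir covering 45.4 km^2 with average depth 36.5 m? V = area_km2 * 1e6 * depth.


V = 45.4 * 1e6 * 36.5 = 1.6571e+09 m^3


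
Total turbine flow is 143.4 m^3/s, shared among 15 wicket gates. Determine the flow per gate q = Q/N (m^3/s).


q = 143.4 / 15 = 9.5600 m^3/s


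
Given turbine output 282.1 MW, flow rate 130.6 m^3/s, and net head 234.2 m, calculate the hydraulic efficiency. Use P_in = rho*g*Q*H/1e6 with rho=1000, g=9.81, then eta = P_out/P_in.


P_in = 1000 * 9.81 * 130.6 * 234.2 / 1e6 = 300.0538 MW
eta = 282.1 / 300.0538 = 0.9402


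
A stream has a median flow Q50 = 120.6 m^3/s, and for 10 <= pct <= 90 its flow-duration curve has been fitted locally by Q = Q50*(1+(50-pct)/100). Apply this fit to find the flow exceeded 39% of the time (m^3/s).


Q = 120.6 * (1 + (50 - 39)/100) = 133.8660 m^3/s


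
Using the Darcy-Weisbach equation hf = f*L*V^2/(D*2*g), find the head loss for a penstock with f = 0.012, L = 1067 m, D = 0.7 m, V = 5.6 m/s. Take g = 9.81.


hf = 0.012 * 1067 * 5.6^2 / (0.7 * 2 * 9.81) = 29.2365 m


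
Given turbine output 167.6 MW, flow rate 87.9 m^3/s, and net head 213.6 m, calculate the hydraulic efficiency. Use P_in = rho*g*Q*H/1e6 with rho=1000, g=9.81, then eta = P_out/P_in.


P_in = 1000 * 9.81 * 87.9 * 213.6 / 1e6 = 184.1871 MW
eta = 167.6 / 184.1871 = 0.9099


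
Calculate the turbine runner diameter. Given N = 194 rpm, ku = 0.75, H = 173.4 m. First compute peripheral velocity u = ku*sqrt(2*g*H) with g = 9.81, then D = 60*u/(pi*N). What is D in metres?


u = 0.75 * sqrt(2*9.81*173.4) = 43.7457 m/s
D = 60 * 43.7457 / (pi * 194) = 4.3066 m


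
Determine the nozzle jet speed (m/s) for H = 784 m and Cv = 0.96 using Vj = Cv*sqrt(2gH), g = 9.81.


Vj = 0.96 * sqrt(2*9.81*784) = 119.0635 m/s


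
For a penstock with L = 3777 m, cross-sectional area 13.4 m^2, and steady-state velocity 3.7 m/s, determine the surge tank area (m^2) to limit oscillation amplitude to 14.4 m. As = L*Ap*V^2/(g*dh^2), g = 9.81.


As = 3777 * 13.4 * 3.7^2 / (9.81 * 14.4^2) = 340.6130 m^2


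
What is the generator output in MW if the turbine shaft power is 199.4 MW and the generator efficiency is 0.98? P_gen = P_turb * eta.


P_gen = 199.4 * 0.98 = 195.4120 MW


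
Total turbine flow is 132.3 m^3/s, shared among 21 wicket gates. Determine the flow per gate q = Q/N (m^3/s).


q = 132.3 / 21 = 6.3000 m^3/s


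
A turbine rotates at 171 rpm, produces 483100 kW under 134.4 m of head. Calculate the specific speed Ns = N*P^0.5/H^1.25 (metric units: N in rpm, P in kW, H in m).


Ns = 171 * 483100^0.5 / 134.4^1.25 = 259.7261


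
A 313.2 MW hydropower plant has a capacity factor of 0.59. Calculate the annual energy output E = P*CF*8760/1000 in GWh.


E = 313.2 * 0.59 * 8760 / 1000 = 1618.7429 GWh


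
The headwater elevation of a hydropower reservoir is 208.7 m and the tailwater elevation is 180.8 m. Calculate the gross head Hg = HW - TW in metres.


Hg = 208.7 - 180.8 = 27.9000 m


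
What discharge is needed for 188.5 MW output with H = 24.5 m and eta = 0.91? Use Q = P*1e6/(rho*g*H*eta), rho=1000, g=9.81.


Q = 188.5 * 1e6 / (1000 * 9.81 * 24.5 * 0.91) = 861.8563 m^3/s


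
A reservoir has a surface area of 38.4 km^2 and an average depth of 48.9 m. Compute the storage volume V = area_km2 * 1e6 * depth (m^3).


V = 38.4 * 1e6 * 48.9 = 1.8778e+09 m^3


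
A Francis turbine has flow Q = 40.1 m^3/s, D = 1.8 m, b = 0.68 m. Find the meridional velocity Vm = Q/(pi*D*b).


Vm = 40.1 / (pi * 1.8 * 0.68) = 10.4283 m/s


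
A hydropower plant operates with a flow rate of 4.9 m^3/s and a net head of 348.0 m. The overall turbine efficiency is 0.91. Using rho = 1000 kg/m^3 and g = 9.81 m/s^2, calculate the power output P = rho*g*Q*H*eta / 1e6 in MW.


P = 1000 * 9.81 * 4.9 * 348.0 * 0.91 / 1e6 = 15.2225 MW


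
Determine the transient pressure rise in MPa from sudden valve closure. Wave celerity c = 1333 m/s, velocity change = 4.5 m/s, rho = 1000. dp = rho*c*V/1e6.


dp = 1000 * 1333 * 4.5 / 1e6 = 5.9985 MPa


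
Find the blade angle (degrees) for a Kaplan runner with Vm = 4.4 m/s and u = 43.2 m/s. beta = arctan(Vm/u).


beta = arctan(4.4 / 43.2) = 5.8156 degrees


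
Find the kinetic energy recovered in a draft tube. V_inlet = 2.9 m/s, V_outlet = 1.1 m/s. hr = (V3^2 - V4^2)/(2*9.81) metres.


hr = (2.9^2 - 1.1^2) / (2*9.81) = 0.3670 m


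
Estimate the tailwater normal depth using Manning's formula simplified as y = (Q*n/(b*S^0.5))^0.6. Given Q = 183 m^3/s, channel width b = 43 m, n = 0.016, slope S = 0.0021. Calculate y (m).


y = (183 * 0.016 / (43 * 0.0021^0.5))^0.6 = 1.2682 m


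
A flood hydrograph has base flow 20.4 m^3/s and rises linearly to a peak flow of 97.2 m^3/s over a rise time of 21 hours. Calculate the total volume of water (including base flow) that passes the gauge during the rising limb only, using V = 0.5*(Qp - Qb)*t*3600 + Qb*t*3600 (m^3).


V = 0.5*(97.2 - 20.4)*21*3600 + 20.4*21*3600 = 4.4453e+06 m^3


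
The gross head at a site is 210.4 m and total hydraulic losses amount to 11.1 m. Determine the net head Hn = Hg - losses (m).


Hn = 210.4 - 11.1 = 199.3000 m


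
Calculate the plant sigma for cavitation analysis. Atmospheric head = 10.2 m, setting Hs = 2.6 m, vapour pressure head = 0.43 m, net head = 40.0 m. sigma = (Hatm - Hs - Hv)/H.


sigma = (10.2 - 2.6 - 0.43) / 40.0 = 0.1792


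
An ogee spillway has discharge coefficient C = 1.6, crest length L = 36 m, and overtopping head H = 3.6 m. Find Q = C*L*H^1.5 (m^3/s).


Q = 1.6 * 36 * 3.6^1.5 = 393.4379 m^3/s


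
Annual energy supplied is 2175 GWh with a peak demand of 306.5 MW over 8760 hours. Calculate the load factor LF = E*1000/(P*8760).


LF = 2175 * 1000 / (306.5 * 8760) = 0.8101


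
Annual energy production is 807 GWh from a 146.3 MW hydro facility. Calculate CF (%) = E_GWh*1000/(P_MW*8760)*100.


CF = 807 * 1000 / (146.3 * 8760) * 100 = 62.9688 %


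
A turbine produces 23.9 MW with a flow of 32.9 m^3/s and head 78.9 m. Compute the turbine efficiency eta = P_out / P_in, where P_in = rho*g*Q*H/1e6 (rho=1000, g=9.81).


P_in = 1000 * 9.81 * 32.9 * 78.9 / 1e6 = 25.4649 MW
eta = 23.9 / 25.4649 = 0.9385


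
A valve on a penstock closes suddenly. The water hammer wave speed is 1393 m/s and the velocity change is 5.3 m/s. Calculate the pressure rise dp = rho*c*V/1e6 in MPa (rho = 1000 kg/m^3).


dp = 1000 * 1393 * 5.3 / 1e6 = 7.3829 MPa


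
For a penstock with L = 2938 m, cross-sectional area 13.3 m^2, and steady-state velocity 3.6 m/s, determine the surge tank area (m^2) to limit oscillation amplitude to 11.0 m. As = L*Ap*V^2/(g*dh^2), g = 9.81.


As = 2938 * 13.3 * 3.6^2 / (9.81 * 11.0^2) = 426.6326 m^2


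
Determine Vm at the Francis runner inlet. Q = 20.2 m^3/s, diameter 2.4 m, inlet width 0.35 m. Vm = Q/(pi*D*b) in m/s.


Vm = 20.2 / (pi * 2.4 * 0.35) = 7.6546 m/s


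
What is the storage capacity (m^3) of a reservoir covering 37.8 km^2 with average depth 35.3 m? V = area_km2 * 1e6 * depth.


V = 37.8 * 1e6 * 35.3 = 1.3343e+09 m^3


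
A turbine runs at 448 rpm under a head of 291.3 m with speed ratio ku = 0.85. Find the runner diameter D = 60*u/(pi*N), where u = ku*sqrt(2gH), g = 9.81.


u = 0.85 * sqrt(2*9.81*291.3) = 64.2597 m/s
D = 60 * 64.2597 / (pi * 448) = 2.7394 m


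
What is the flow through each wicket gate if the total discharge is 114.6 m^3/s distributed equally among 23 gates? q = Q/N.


q = 114.6 / 23 = 4.9826 m^3/s


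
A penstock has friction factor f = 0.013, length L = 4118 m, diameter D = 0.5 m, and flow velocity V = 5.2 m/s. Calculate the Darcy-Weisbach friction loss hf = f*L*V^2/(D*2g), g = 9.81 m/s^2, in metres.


hf = 0.013 * 4118 * 5.2^2 / (0.5 * 2 * 9.81) = 147.5596 m


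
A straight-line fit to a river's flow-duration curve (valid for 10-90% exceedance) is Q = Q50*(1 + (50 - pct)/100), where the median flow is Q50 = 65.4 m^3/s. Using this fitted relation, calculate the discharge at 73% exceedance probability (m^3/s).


Q = 65.4 * (1 + (50 - 73)/100) = 50.3580 m^3/s


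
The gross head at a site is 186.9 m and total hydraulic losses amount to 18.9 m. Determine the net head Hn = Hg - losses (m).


Hn = 186.9 - 18.9 = 168.0000 m


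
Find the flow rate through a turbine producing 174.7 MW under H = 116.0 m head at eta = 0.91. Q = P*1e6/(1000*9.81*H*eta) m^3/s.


Q = 174.7 * 1e6 / (1000 * 9.81 * 116.0 * 0.91) = 168.7037 m^3/s


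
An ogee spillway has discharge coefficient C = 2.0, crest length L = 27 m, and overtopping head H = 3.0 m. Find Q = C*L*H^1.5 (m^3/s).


Q = 2.0 * 27 * 3.0^1.5 = 280.5922 m^3/s


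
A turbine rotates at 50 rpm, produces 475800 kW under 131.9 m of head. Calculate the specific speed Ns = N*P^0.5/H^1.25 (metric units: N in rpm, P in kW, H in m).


Ns = 50 * 475800^0.5 / 131.9^1.25 = 77.1572


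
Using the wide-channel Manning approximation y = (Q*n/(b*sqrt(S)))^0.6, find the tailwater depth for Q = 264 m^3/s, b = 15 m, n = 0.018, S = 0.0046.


y = (264 * 0.018 / (15 * 0.0046^0.5))^0.6 = 2.5214 m


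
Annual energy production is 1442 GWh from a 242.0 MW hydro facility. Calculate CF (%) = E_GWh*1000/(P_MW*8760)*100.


CF = 1442 * 1000 / (242.0 * 8760) * 100 = 68.0214 %


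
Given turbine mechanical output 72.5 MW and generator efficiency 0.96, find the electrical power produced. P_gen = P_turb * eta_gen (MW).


P_gen = 72.5 * 0.96 = 69.6000 MW


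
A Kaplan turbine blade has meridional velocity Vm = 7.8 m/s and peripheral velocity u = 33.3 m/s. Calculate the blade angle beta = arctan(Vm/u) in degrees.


beta = arctan(7.8 / 33.3) = 13.1830 degrees


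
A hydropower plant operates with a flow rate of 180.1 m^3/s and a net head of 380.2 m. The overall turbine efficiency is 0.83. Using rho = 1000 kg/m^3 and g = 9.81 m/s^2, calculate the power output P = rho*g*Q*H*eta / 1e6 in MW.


P = 1000 * 9.81 * 180.1 * 380.2 * 0.83 / 1e6 = 557.5360 MW


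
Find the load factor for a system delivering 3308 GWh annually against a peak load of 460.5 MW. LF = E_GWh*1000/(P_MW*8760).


LF = 3308 * 1000 / (460.5 * 8760) = 0.8200


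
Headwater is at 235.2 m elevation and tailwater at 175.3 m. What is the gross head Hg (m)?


Hg = 235.2 - 175.3 = 59.9000 m


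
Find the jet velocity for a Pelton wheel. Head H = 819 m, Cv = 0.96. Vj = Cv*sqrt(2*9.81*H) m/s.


Vj = 0.96 * sqrt(2*9.81*819) = 121.6922 m/s


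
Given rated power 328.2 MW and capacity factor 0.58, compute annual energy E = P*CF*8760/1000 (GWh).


E = 328.2 * 0.58 * 8760 / 1000 = 1667.5186 GWh


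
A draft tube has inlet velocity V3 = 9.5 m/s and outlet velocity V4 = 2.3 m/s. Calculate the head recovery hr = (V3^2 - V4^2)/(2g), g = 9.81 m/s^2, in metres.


hr = (9.5^2 - 2.3^2) / (2*9.81) = 4.3303 m


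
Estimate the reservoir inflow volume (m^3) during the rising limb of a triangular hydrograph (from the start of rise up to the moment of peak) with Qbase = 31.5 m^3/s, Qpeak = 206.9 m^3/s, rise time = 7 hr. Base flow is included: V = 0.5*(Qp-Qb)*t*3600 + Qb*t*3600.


V = 0.5*(206.9 - 31.5)*7*3600 + 31.5*7*3600 = 3.0038e+06 m^3


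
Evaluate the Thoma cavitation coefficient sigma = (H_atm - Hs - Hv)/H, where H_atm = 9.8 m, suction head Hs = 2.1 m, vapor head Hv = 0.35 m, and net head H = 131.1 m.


sigma = (9.8 - 2.1 - 0.35) / 131.1 = 0.0561


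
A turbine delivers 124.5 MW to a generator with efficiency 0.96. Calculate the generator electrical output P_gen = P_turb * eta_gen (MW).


P_gen = 124.5 * 0.96 = 119.5200 MW


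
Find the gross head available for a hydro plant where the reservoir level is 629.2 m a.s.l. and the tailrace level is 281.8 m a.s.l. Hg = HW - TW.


Hg = 629.2 - 281.8 = 347.4000 m


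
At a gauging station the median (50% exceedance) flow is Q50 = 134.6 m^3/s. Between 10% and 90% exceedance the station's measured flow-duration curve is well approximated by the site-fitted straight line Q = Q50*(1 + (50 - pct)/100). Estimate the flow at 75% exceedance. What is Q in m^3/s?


Q = 134.6 * (1 + (50 - 75)/100) = 100.9500 m^3/s


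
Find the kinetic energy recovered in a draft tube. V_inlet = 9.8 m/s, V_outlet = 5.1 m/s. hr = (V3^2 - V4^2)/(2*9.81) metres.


hr = (9.8^2 - 5.1^2) / (2*9.81) = 3.5693 m


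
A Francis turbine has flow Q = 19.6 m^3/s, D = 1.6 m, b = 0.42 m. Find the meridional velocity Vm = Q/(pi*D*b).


Vm = 19.6 / (pi * 1.6 * 0.42) = 9.2840 m/s


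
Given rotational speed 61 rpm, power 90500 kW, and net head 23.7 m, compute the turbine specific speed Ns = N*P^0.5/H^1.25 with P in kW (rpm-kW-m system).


Ns = 61 * 90500^0.5 / 23.7^1.25 = 350.9285


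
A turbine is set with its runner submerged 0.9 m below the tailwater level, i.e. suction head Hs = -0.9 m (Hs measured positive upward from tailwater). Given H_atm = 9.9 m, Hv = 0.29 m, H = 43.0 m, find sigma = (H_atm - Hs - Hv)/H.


sigma = (9.9 - (-0.9) - 0.29) / 43.0 = 0.2444


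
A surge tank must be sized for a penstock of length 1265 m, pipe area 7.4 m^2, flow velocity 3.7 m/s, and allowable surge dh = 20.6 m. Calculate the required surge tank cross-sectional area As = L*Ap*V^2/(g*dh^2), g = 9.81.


As = 1265 * 7.4 * 3.7^2 / (9.81 * 20.6^2) = 30.7838 m^2


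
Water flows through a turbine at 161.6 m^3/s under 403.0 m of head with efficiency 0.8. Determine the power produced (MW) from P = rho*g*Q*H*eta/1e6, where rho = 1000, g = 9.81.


P = 1000 * 9.81 * 161.6 * 403.0 * 0.8 / 1e6 = 511.0994 MW


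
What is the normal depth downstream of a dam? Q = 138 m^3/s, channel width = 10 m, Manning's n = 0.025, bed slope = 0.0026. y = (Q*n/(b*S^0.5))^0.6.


y = (138 * 0.025 / (10 * 0.0026^0.5))^0.6 = 3.1492 m


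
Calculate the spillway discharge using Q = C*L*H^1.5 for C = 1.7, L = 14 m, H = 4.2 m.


Q = 1.7 * 14 * 4.2^1.5 = 204.8570 m^3/s


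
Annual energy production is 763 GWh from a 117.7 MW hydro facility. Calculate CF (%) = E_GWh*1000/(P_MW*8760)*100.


CF = 763 * 1000 / (117.7 * 8760) * 100 = 74.0021 %


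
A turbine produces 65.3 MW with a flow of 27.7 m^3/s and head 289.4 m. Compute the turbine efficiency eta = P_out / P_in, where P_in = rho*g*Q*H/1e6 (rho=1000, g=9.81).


P_in = 1000 * 9.81 * 27.7 * 289.4 / 1e6 = 78.6407 MW
eta = 65.3 / 78.6407 = 0.8304


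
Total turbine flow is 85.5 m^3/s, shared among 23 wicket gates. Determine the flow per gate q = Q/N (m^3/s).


q = 85.5 / 23 = 3.7174 m^3/s


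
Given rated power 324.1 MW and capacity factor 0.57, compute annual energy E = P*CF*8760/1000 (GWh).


E = 324.1 * 0.57 * 8760 / 1000 = 1618.2961 GWh


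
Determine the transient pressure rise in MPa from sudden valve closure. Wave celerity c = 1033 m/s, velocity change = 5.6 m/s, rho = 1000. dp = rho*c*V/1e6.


dp = 1000 * 1033 * 5.6 / 1e6 = 5.7848 MPa


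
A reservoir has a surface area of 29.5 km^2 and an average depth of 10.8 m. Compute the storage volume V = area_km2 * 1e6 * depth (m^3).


V = 29.5 * 1e6 * 10.8 = 3.1860e+08 m^3


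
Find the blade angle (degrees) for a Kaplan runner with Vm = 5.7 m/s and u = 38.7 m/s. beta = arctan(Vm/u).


beta = arctan(5.7 / 38.7) = 8.3787 degrees


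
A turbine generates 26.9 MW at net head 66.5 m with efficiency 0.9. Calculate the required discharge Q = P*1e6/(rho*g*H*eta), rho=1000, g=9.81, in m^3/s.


Q = 26.9 * 1e6 / (1000 * 9.81 * 66.5 * 0.9) = 45.8162 m^3/s


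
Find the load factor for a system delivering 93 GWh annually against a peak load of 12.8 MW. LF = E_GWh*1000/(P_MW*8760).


LF = 93 * 1000 / (12.8 * 8760) = 0.8294


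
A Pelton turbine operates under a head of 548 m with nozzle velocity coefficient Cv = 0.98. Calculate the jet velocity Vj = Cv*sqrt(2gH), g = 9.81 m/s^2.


Vj = 0.98 * sqrt(2*9.81*548) = 101.6169 m/s


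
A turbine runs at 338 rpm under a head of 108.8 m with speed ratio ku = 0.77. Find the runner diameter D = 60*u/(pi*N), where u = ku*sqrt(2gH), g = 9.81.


u = 0.77 * sqrt(2*9.81*108.8) = 35.5758 m/s
D = 60 * 35.5758 / (pi * 338) = 2.0102 m


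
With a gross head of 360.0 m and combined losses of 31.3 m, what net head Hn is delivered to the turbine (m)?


Hn = 360.0 - 31.3 = 328.7000 m


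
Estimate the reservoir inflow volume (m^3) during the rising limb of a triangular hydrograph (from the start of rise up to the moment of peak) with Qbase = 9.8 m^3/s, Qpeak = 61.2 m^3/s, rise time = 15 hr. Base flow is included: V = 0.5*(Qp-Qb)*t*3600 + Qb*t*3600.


V = 0.5*(61.2 - 9.8)*15*3600 + 9.8*15*3600 = 1.9170e+06 m^3


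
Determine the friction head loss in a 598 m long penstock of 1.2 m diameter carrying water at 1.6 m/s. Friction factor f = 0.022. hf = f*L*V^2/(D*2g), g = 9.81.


hf = 0.022 * 598 * 1.6^2 / (1.2 * 2 * 9.81) = 1.4305 m


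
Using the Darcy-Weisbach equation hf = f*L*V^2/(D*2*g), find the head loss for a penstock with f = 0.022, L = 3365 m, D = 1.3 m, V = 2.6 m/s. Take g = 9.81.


hf = 0.022 * 3365 * 2.6^2 / (1.3 * 2 * 9.81) = 19.6206 m


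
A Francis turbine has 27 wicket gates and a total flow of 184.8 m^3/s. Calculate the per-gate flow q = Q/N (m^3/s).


q = 184.8 / 27 = 6.8444 m^3/s


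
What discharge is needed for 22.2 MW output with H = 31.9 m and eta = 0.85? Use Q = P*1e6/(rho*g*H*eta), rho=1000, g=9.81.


Q = 22.2 * 1e6 / (1000 * 9.81 * 31.9 * 0.85) = 83.4592 m^3/s


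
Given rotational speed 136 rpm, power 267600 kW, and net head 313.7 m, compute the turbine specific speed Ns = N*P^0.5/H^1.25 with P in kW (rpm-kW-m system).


Ns = 136 * 267600^0.5 / 313.7^1.25 = 53.2892


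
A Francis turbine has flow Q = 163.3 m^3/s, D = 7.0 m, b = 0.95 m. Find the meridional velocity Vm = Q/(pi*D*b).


Vm = 163.3 / (pi * 7.0 * 0.95) = 7.8165 m/s


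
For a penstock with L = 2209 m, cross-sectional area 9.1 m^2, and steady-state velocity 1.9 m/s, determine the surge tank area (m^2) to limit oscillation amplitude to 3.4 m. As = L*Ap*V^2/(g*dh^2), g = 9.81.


As = 2209 * 9.1 * 1.9^2 / (9.81 * 3.4^2) = 639.9079 m^2


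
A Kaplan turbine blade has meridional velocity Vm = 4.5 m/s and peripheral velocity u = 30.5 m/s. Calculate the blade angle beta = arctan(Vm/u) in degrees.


beta = arctan(4.5 / 30.5) = 8.3929 degrees


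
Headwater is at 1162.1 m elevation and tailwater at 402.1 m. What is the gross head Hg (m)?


Hg = 1162.1 - 402.1 = 760.0000 m


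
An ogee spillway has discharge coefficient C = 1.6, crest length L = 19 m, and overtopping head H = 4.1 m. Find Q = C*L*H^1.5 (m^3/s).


Q = 1.6 * 19 * 4.1^1.5 = 252.3768 m^3/s


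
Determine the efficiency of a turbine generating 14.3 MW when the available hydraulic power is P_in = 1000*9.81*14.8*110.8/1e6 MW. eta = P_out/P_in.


P_in = 1000 * 9.81 * 14.8 * 110.8 / 1e6 = 16.0868 MW
eta = 14.3 / 16.0868 = 0.8889


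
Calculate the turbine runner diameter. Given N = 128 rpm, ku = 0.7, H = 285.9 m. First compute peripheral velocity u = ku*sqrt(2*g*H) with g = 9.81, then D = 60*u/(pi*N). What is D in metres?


u = 0.7 * sqrt(2*9.81*285.9) = 52.4270 m/s
D = 60 * 52.4270 / (pi * 128) = 7.8225 m


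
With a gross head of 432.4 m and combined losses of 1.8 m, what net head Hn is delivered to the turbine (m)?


Hn = 432.4 - 1.8 = 430.6000 m


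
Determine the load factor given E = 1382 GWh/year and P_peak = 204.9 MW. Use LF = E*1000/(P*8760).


LF = 1382 * 1000 / (204.9 * 8760) = 0.7699


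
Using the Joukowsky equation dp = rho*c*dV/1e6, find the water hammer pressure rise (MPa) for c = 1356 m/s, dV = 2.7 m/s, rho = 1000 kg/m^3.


dp = 1000 * 1356 * 2.7 / 1e6 = 3.6612 MPa


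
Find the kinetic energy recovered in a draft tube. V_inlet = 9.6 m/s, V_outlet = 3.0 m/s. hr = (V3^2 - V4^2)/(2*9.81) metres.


hr = (9.6^2 - 3.0^2) / (2*9.81) = 4.2385 m


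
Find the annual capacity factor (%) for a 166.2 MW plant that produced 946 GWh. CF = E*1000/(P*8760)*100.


CF = 946 * 1000 / (166.2 * 8760) * 100 = 64.9765 %


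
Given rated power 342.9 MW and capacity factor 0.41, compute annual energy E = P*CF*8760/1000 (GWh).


E = 342.9 * 0.41 * 8760 / 1000 = 1231.5596 GWh


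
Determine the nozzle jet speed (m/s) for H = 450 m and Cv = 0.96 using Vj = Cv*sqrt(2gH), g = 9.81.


Vj = 0.96 * sqrt(2*9.81*450) = 90.2042 m/s


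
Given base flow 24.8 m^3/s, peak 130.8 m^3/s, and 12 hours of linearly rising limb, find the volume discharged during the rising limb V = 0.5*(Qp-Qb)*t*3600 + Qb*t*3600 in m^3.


V = 0.5*(130.8 - 24.8)*12*3600 + 24.8*12*3600 = 3.3610e+06 m^3


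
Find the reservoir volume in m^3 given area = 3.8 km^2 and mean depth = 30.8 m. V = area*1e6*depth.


V = 3.8 * 1e6 * 30.8 = 1.1704e+08 m^3


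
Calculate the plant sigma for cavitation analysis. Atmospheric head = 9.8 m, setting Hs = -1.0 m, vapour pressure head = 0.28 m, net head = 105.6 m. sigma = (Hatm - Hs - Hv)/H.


sigma = (9.8 - (-1.0) - 0.28) / 105.6 = 0.0996


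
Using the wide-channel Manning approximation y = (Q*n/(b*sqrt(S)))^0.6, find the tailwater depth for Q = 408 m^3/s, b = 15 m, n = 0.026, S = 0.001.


y = (408 * 0.026 / (15 * 0.001^0.5))^0.6 = 6.4525 m


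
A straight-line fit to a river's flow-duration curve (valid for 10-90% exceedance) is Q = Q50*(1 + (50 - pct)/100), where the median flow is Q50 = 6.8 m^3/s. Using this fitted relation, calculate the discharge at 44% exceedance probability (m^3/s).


Q = 6.8 * (1 + (50 - 44)/100) = 7.2080 m^3/s


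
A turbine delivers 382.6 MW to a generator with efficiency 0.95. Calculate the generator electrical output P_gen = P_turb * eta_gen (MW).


P_gen = 382.6 * 0.95 = 363.4700 MW


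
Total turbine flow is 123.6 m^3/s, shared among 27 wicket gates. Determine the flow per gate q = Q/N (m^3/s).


q = 123.6 / 27 = 4.5778 m^3/s


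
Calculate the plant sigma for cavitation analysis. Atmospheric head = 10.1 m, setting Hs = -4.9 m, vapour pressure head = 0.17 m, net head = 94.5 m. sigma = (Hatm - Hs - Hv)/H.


sigma = (10.1 - (-4.9) - 0.17) / 94.5 = 0.1569


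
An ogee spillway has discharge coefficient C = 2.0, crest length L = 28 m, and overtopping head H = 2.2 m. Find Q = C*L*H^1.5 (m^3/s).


Q = 2.0 * 28 * 2.2^1.5 = 182.7351 m^3/s


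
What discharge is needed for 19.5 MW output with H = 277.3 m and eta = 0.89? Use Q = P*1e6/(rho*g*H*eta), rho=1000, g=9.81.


Q = 19.5 * 1e6 / (1000 * 9.81 * 277.3 * 0.89) = 8.0543 m^3/s


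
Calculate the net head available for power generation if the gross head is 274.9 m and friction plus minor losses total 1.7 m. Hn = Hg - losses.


Hn = 274.9 - 1.7 = 273.2000 m


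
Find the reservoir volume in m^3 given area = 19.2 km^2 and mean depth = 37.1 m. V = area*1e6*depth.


V = 19.2 * 1e6 * 37.1 = 7.1232e+08 m^3


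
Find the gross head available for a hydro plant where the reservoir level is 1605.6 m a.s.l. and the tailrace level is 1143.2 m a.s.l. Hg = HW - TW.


Hg = 1605.6 - 1143.2 = 462.4000 m


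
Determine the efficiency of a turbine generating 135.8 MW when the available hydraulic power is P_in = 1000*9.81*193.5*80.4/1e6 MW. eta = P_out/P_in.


P_in = 1000 * 9.81 * 193.5 * 80.4 / 1e6 = 152.6181 MW
eta = 135.8 / 152.6181 = 0.8898


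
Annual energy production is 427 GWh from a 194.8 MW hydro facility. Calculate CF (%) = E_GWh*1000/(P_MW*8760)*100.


CF = 427 * 1000 / (194.8 * 8760) * 100 = 25.0227 %


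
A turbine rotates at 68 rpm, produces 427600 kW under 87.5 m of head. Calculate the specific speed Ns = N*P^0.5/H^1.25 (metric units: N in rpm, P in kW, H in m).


Ns = 68 * 427600^0.5 / 87.5^1.25 = 166.1566


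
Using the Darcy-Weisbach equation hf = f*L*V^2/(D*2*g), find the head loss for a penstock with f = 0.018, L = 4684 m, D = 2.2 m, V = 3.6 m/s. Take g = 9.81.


hf = 0.018 * 4684 * 3.6^2 / (2.2 * 2 * 9.81) = 25.3147 m


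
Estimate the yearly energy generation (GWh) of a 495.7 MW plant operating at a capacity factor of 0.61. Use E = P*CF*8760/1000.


E = 495.7 * 0.61 * 8760 / 1000 = 2648.8225 GWh


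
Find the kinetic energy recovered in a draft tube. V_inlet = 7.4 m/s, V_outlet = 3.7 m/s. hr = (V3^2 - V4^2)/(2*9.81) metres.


hr = (7.4^2 - 3.7^2) / (2*9.81) = 2.0933 m


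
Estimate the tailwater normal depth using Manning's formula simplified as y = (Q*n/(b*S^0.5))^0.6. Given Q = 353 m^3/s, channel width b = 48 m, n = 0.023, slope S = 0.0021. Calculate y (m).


y = (353 * 0.023 / (48 * 0.0021^0.5))^0.6 = 2.1892 m


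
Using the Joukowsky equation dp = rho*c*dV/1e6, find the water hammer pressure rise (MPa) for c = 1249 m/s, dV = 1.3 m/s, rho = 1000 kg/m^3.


dp = 1000 * 1249 * 1.3 / 1e6 = 1.6237 MPa


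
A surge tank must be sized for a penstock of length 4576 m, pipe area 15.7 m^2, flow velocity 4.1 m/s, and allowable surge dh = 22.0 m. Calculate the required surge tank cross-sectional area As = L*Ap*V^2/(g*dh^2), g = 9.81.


As = 4576 * 15.7 * 4.1^2 / (9.81 * 22.0^2) = 254.3543 m^2
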